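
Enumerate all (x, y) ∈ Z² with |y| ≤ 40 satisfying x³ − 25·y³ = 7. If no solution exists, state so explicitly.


The equation is x³ - 25y³ = 7. For fixed y, x³ = 25·y³ + 7, so a solution requires the RHS to be a perfect cube.
Strategy: iterate y from -40 to 40, compute RHS = 25·y³ + 7, and check whether it is a (positive or negative) perfect cube.
Check small values of y:
  y = 0: RHS = 7 is not a perfect cube.
  y = 1: RHS = 32 is not a perfect cube.
  y = -1: RHS = -18 is not a perfect cube.
  y = 2: RHS = 207 is not a perfect cube.
  y = -2: RHS = -193 is not a perfect cube.
  y = 3: RHS = 682 is not a perfect cube.
  y = -3: RHS = -668 is not a perfect cube.
Continuing the search up to |y| = 40 finds no solutions either.
No (x, y) in the scanned range satisfies the equation.

No integer solutions with |y| ≤ 40.


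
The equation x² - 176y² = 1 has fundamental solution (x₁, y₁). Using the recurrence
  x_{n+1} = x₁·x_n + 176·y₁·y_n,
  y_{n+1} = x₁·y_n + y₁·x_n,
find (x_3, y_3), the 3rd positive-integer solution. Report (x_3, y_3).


Step 1: Find the fundamental solution (x₁, y₁) of x² - 176y² = 1.
  Expand √176 as a continued fraction. a₀ = ⌊√176⌋ = 13; iterate m_{k+1} = d_k·a_k − m_k, d_{k+1} = (176 − m_{k+1}²)/d_k, a_{k+1} = ⌊(a₀ + m_{k+1})/d_{k+1}⌋ (starting m₀ = 0, d₀ = 1), with convergents p_k = a_k·p_{k-1} + p_{k-2}, q_k = a_k·q_{k-1} + q_{k-2} (p₋₁ = 1, q₋₁ = 0):
  k = 0: a₀ = 13; p₀/q₀ = 13/1; p₀² − 176·q₀² = 169 − 176 = -7.
  k = 1: m = 13, d = 7, a = ⌊(13 + 13)/7⌋ = 3; p/q = (3·13 + 1)/(3·1 + 0) = 40/3; p² − 176·q² = 1600 − 1584 = 16.
  k = 2: m = 8, d = 16, a = ⌊(13 + 8)/16⌋ = 1; p/q = (1·40 + 13)/(1·3 + 1) = 53/4; p² − 176·q² = 2809 − 2816 = -7.
  k = 3: m = 8, d = 7, a = ⌊(13 + 8)/7⌋ = 3; p/q = (3·53 + 40)/(3·4 + 3) = 199/15; p² − 176·q² = 39601 − 39600 = 1.
  The first convergent with p² − 176·q² = 1 gives the fundamental solution (x₁, y₁) = (199, 15).
Step 2: Apply the recurrence (x_{n+1}, y_{n+1}) = (x₁x_n + 176y₁y_n, x₁y_n + y₁x_n) repeatedly.
  From (x_1, y_1) = (199, 15): x_2 = 199·199 + 176·15·15 = 79201; y_2 = 199·15 + 15·199 = 5970.
  From (x_2, y_2) = (79201, 5970): x_3 = 199·79201 + 176·15·5970 = 31521799; y_3 = 199·5970 + 15·79201 = 2376045.
Step 3: Verify x_3² - 176·y_3² = 993623812196401 - 993623812196400 = 1 (should be 1). ✓

(x_1, y_1) = (199, 15); (x_3, y_3) = (31521799, 2376045).


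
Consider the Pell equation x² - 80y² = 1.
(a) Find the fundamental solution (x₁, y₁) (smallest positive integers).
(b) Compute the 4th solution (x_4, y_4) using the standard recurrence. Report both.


Step 1: Find the fundamental solution (x₁, y₁) of x² - 80y² = 1.
  Expand √80 as a continued fraction. a₀ = ⌊√80⌋ = 8; iterate m_{k+1} = d_k·a_k − m_k, d_{k+1} = (80 − m_{k+1}²)/d_k, a_{k+1} = ⌊(a₀ + m_{k+1})/d_{k+1}⌋ (starting m₀ = 0, d₀ = 1), with convergents p_k = a_k·p_{k-1} + p_{k-2}, q_k = a_k·q_{k-1} + q_{k-2} (p₋₁ = 1, q₋₁ = 0):
  k = 0: a₀ = 8; p₀/q₀ = 8/1; p₀² − 80·q₀² = 64 − 80 = -16.
  k = 1: m = 8, d = 16, a = ⌊(8 + 8)/16⌋ = 1; p/q = (1·8 + 1)/(1·1 + 0) = 9/1; p² − 80·q² = 81 − 80 = 1.
  The first convergent with p² − 80·q² = 1 gives the fundamental solution (x₁, y₁) = (9, 1).
Step 2: Apply the recurrence (x_{n+1}, y_{n+1}) = (x₁x_n + 80y₁y_n, x₁y_n + y₁x_n) repeatedly.
  From (x_1, y_1) = (9, 1): x_2 = 9·9 + 80·1·1 = 161; y_2 = 9·1 + 1·9 = 18.
  From (x_2, y_2) = (161, 18): x_3 = 9·161 + 80·1·18 = 2889; y_3 = 9·18 + 1·161 = 323.
  From (x_3, y_3) = (2889, 323): x_4 = 9·2889 + 80·1·323 = 51841; y_4 = 9·323 + 1·2889 = 5796.
Step 3: Verify x_4² - 80·y_4² = 2687489281 - 2687489280 = 1 (should be 1). ✓

(x_1, y_1) = (9, 1); (x_4, y_4) = (51841, 5796).


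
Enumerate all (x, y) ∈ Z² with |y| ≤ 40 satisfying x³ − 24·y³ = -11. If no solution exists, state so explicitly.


The equation is x³ - 24y³ = -11. For fixed y, x³ = 24·y³ − 11, so a solution requires the RHS to be a perfect cube.
Strategy: iterate y from -40 to 40, compute RHS = 24·y³ − 11, and check whether it is a (positive or negative) perfect cube.
Check small values of y:
  y = 0: RHS = -11 is not a perfect cube.
  y = 1: RHS = 13 is not a perfect cube.
  y = -1: RHS = -35 is not a perfect cube.
  y = 2: RHS = 181 is not a perfect cube.
  y = -2: RHS = -203 is not a perfect cube.
  y = 3: RHS = 637 is not a perfect cube.
  y = -3: RHS = -659 is not a perfect cube.
Continuing the search up to |y| = 40 finds no solutions either.
No (x, y) in the scanned range satisfies the equation.

No integer solutions with |y| ≤ 40.


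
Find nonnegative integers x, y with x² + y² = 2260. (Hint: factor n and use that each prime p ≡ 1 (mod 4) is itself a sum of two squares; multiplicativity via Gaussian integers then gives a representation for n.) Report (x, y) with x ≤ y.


Step 1: Factor n = 2260 = 2^2 · 5 · 113.
Step 2: Check the mod-4 condition on each prime factor: 2 = 2 (special); 5 ≡ 1 (mod 4), exponent 1; 113 ≡ 1 (mod 4), exponent 1.
All primes ≡ 3 (mod 4) appear to even exponent (or don't appear), so by the two-squares theorem n IS expressible as a sum of two squares.
Step 3: Build a representation. Group n = k² · m with k = 2 and m = 5 · 113 = 565 (a product of primes ≡ 1 (mod 4)); a representation of m scales to one of n via (k·x)² + (k·y)² = k²(x² + y²). Each prime p ≡ 1 (mod 4) is itself a sum of two squares; find a² by testing p − a² for a perfect square:
  5: 5 − 1² = 4 = 2² ⇒ 5 = 1² + 2².
  113: 113 − 1² = 112, 113 − 2² = 109, 113 − 3² = 104, 113 − 4² = 97, 113 − 5² = 88, 113 − 6² = 77, 113 − 7² = 64 = 8² ⇒ 113 = 7² + 8².
  Combine using the Brahmagupta–Fibonacci identity (a² + b²)(c² + d²) = (ac − bd)² + (ad + bc)² = (ac + bd)² + (ad − bc)²:
  5 · 113 = 565: from (1² + 2²)(7² + 8²), take (1·7 − 2·8, 1·8 + 2·7) = (7 − 16, 8 + 14) = (-9, 22); dropping signs (only squares matter) gives (9, 22); check 9² + 22² = 81 + 484 = 565 ✓.
  Scale by k = 2: (2·9, 2·22) = (18, 44).
Step 4: Order so x ≤ y and verify: 18² + 44² = 324 + 1936 = 2260 = n. ✓

n = 2260 = 18² + 44² (one valid representation with x ≤ y).


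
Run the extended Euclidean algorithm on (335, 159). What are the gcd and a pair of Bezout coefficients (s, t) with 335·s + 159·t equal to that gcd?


Euclidean algorithm on (335, 159) — divide until remainder is 0:
  335 = 2 · 159 + 17
  159 = 9 · 17 + 6
  17 = 2 · 6 + 5
  6 = 1 · 5 + 1
  5 = 5 · 1 + 0
gcd(335, 159) = 1.
Track Bezout coefficients alongside the remainders: start with r₀ = 335 = a·1 + b·0 (s = 1, t = 0) and r₁ = 159 = a·0 + b·1 (s = 0, t = 1); each new remainder r_{k+1} = r_{k-1} − q_k·r_k inherits s_{k+1} = s_{k-1} − q_k·s_k, t_{k+1} = t_{k-1} − q_k·t_k, so r_k = a·s_k + b·t_k at every step:
  q = 2: r = 17, s = 1 − 2·0 = 1, t = 0 − 2·1 = -2  (check: 335·1 + 159·(-2) = 17)
  q = 9: r = 6, s = 0 − 9·1 = -9, t = 1 − 9·(-2) = 19  (check: 335·(-9) + 159·19 = 6)
  q = 2: r = 5, s = 1 − 2·(-9) = 19, t = -2 − 2·19 = -40  (check: 335·19 + 159·(-40) = 5)
  q = 1: r = 1, s = -9 − 1·19 = -28, t = 19 − 1·(-40) = 59  (check: 335·(-28) + 159·59 = 1)
The row with r = 1 (the gcd) gives the Bezout coefficients s = -28, t = 59.
Result: 335 · (-28) + 159 · (59) = 1.

gcd(335, 159) = 1; s = -28, t = 59 (check: 335·(-28) + 159·59 = 1).


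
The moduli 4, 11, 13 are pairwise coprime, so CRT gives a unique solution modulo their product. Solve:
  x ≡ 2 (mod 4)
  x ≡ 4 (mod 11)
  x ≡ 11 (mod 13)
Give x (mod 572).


Moduli 4, 11, 13 are pairwise coprime; by CRT there is a unique solution modulo M = 4 · 11 · 13 = 572.
Solve pairwise, accumulating the modulus:
  Start with x ≡ 2 (mod 4).
  Combine with x ≡ 4 (mod 11): since gcd(4, 11) = 1, we get a unique residue mod 44.
    Write x = 2 + 4·t and substitute into x ≡ 4 (mod 11): 4·t ≡ 4 − 2 = 2 (mod 11).
    The inverse of 4 mod 11 is 3 (since 4·3 = 12 = 1·11 + 1), so t ≡ 3·2 = 6 ≡ 6 (mod 11).
    Then x = 2 + 4·6 = 26, valid modulo lcm(4, 11) = 44: x ≡ 26 (mod 44).
  Combine with x ≡ 11 (mod 13): since gcd(44, 13) = 1, we get a unique residue mod 572.
    Write x = 26 + 44·t and substitute into x ≡ 11 (mod 13): 44·t ≡ 11 − 26 = -15 (mod 13).
    Reduce coefficients mod 13: 5·t ≡ 11 (mod 13).
    The inverse of 5 mod 13 is 8 (since 5·8 = 40 = 3·13 + 1), so t ≡ 8·11 = 88 ≡ 10 (mod 13).
    Then x = 26 + 44·10 = 466, valid modulo lcm(44, 13) = 572: x ≡ 466 (mod 572).
Verify: 466 mod 4 = 2 ✓, 466 mod 11 = 4 ✓, 466 mod 13 = 11 ✓.

x ≡ 466 (mod 572).


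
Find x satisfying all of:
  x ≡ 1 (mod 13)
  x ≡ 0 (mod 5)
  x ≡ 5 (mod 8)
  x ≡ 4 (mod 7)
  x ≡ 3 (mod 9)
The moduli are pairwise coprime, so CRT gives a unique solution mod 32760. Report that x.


Product of moduli M = 13 · 5 · 8 · 7 · 9 = 32760.
Merge one congruence at a time:
  Start: x ≡ 1 (mod 13).
  Combine with x ≡ 0 (mod 5); new modulus lcm = 65.
    Write x = 1 + 13·t and substitute into x ≡ 0 (mod 5): 13·t ≡ 0 − 1 = -1 (mod 5).
    Reduce coefficients mod 5: 3·t ≡ 4 (mod 5).
    The inverse of 3 mod 5 is 2 (since 3·2 = 6 = 1·5 + 1), so t ≡ 2·4 = 8 ≡ 3 (mod 5).
    Then x = 1 + 13·3 = 40, valid modulo lcm(13, 5) = 65: x ≡ 40 (mod 65).
  Combine with x ≡ 5 (mod 8); new modulus lcm = 520.
    Write x = 40 + 65·t and substitute into x ≡ 5 (mod 8): 65·t ≡ 5 − 40 = -35 (mod 8).
    Reduce coefficients mod 8: 1·t ≡ 5 (mod 8).
    So t ≡ 5 (mod 8).
    Then x = 40 + 65·5 = 365, valid modulo lcm(65, 8) = 520: x ≡ 365 (mod 520).
  Combine with x ≡ 4 (mod 7); new modulus lcm = 3640.
    Write x = 365 + 520·t and substitute into x ≡ 4 (mod 7): 520·t ≡ 4 − 365 = -361 (mod 7).
    Reduce coefficients mod 7: 2·t ≡ 3 (mod 7).
    The inverse of 2 mod 7 is 4 (since 2·4 = 8 = 1·7 + 1), so t ≡ 4·3 = 12 ≡ 5 (mod 7).
    Then x = 365 + 520·5 = 2965, valid modulo lcm(520, 7) = 3640: x ≡ 2965 (mod 3640).
  Combine with x ≡ 3 (mod 9); new modulus lcm = 32760.
    Write x = 2965 + 3640·t and substitute into x ≡ 3 (mod 9): 3640·t ≡ 3 − 2965 = -2962 (mod 9).
    Reduce coefficients mod 9: 4·t ≡ 8 (mod 9).
    The inverse of 4 mod 9 is 7 (since 4·7 = 28 = 3·9 + 1), so t ≡ 7·8 = 56 ≡ 2 (mod 9).
    Then x = 2965 + 3640·2 = 10245, valid modulo lcm(3640, 9) = 32760: x ≡ 10245 (mod 32760).
Verify against each original: 10245 mod 13 = 1, 10245 mod 5 = 0, 10245 mod 8 = 5, 10245 mod 7 = 4, 10245 mod 9 = 3.

x ≡ 10245 (mod 32760).


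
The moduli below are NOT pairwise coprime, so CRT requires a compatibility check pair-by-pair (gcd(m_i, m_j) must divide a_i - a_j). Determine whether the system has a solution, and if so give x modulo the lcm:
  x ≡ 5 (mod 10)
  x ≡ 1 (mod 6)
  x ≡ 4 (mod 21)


Moduli 10, 6, 21 are not pairwise coprime, so CRT works modulo lcm(m_i) when all pairwise compatibility conditions hold.
Pairwise compatibility: gcd(m_i, m_j) must divide a_i - a_j for every pair.
Merge one congruence at a time:
  Start: x ≡ 5 (mod 10).
  Combine with x ≡ 1 (mod 6): gcd(10, 6) = 2; 1 - 5 = -4, which IS divisible by 2, so compatible.
    Write x = 5 + 10·t and substitute into x ≡ 1 (mod 6): 10·t ≡ 1 − 5 = -4 (mod 6).
    Divide the congruence (and modulus) by g = 2: 5·t ≡ -2 (mod 3).
    Reduce coefficients mod 3: 2·t ≡ 1 (mod 3).
    The inverse of 2 mod 3 is 2 (since 2·2 = 4 = 1·3 + 1), so t ≡ 2·1 = 2 ≡ 2 (mod 3).
    Then x = 5 + 10·2 = 25, valid modulo lcm(10, 6) = 30: x ≡ 25 (mod 30).
  Combine with x ≡ 4 (mod 21): gcd(30, 21) = 3; 4 - 25 = -21, which IS divisible by 3, so compatible.
    Write x = 25 + 30·t and substitute into x ≡ 4 (mod 21): 30·t ≡ 4 − 25 = -21 (mod 21).
    Divide the congruence (and modulus) by g = 3: 10·t ≡ -7 (mod 7).
    Reduce coefficients mod 7: 3·t ≡ 0 (mod 7).
    The inverse of 3 mod 7 is 5 (since 3·5 = 15 = 2·7 + 1), so t ≡ 5·0 = 0 ≡ 0 (mod 7).
    Then x = 25 + 30·0 = 25, valid modulo lcm(30, 21) = 210: x ≡ 25 (mod 210).
Verify: 25 mod 10 = 5, 25 mod 6 = 1, 25 mod 21 = 4.

x ≡ 25 (mod 210).


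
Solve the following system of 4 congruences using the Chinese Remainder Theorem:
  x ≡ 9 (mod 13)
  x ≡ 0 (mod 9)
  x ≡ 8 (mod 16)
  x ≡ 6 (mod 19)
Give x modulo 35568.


Product of moduli M = 13 · 9 · 16 · 19 = 35568.
Merge one congruence at a time:
  Start: x ≡ 9 (mod 13).
  Combine with x ≡ 0 (mod 9); new modulus lcm = 117.
    Write x = 9 + 13·t and substitute into x ≡ 0 (mod 9): 13·t ≡ 0 − 9 = -9 (mod 9).
    Reduce coefficients mod 9: 4·t ≡ 0 (mod 9).
    The inverse of 4 mod 9 is 7 (since 4·7 = 28 = 3·9 + 1), so t ≡ 7·0 = 0 ≡ 0 (mod 9).
    Then x = 9 + 13·0 = 9, valid modulo lcm(13, 9) = 117: x ≡ 9 (mod 117).
  Combine with x ≡ 8 (mod 16); new modulus lcm = 1872.
    Write x = 9 + 117·t and substitute into x ≡ 8 (mod 16): 117·t ≡ 8 − 9 = -1 (mod 16).
    Reduce coefficients mod 16: 5·t ≡ 15 (mod 16).
    The inverse of 5 mod 16 is 13 (since 5·13 = 65 = 4·16 + 1), so t ≡ 13·15 = 195 ≡ 3 (mod 16).
    Then x = 9 + 117·3 = 360, valid modulo lcm(117, 16) = 1872: x ≡ 360 (mod 1872).
  Combine with x ≡ 6 (mod 19); new modulus lcm = 35568.
    Write x = 360 + 1872·t and substitute into x ≡ 6 (mod 19): 1872·t ≡ 6 − 360 = -354 (mod 19).
    Reduce coefficients mod 19: 10·t ≡ 7 (mod 19).
    The inverse of 10 mod 19 is 2 (since 10·2 = 20 = 1·19 + 1), so t ≡ 2·7 = 14 ≡ 14 (mod 19).
    Then x = 360 + 1872·14 = 26568, valid modulo lcm(1872, 19) = 35568: x ≡ 26568 (mod 35568).
Verify against each original: 26568 mod 13 = 9, 26568 mod 9 = 0, 26568 mod 16 = 8, 26568 mod 19 = 6.

x ≡ 26568 (mod 35568).


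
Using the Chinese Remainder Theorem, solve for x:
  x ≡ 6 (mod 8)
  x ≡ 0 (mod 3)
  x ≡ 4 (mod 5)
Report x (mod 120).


Moduli 8, 3, 5 are pairwise coprime; by CRT there is a unique solution modulo M = 8 · 3 · 5 = 120.
Solve pairwise, accumulating the modulus:
  Start with x ≡ 6 (mod 8).
  Combine with x ≡ 0 (mod 3): since gcd(8, 3) = 1, we get a unique residue mod 24.
    Write x = 6 + 8·t and substitute into x ≡ 0 (mod 3): 8·t ≡ 0 − 6 = -6 (mod 3).
    Reduce coefficients mod 3: 2·t ≡ 0 (mod 3).
    The inverse of 2 mod 3 is 2 (since 2·2 = 4 = 1·3 + 1), so t ≡ 2·0 = 0 ≡ 0 (mod 3).
    Then x = 6 + 8·0 = 6, valid modulo lcm(8, 3) = 24: x ≡ 6 (mod 24).
  Combine with x ≡ 4 (mod 5): since gcd(24, 5) = 1, we get a unique residue mod 120.
    Write x = 6 + 24·t and substitute into x ≡ 4 (mod 5): 24·t ≡ 4 − 6 = -2 (mod 5).
    Reduce coefficients mod 5: 4·t ≡ 3 (mod 5).
    The inverse of 4 mod 5 is 4 (since 4·4 = 16 = 3·5 + 1), so t ≡ 4·3 = 12 ≡ 2 (mod 5).
    Then x = 6 + 24·2 = 54, valid modulo lcm(24, 5) = 120: x ≡ 54 (mod 120).
Verify: 54 mod 8 = 6 ✓, 54 mod 3 = 0 ✓, 54 mod 5 = 4 ✓.

x ≡ 54 (mod 120).


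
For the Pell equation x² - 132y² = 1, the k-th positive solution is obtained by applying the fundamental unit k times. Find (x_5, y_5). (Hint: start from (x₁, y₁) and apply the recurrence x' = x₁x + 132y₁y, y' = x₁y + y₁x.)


Step 1: Find the fundamental solution (x₁, y₁) of x² - 132y² = 1.
  Expand √132 as a continued fraction. a₀ = ⌊√132⌋ = 11; iterate m_{k+1} = d_k·a_k − m_k, d_{k+1} = (132 − m_{k+1}²)/d_k, a_{k+1} = ⌊(a₀ + m_{k+1})/d_{k+1}⌋ (starting m₀ = 0, d₀ = 1), with convergents p_k = a_k·p_{k-1} + p_{k-2}, q_k = a_k·q_{k-1} + q_{k-2} (p₋₁ = 1, q₋₁ = 0):
  k = 0: a₀ = 11; p₀/q₀ = 11/1; p₀² − 132·q₀² = 121 − 132 = -11.
  k = 1: m = 11, d = 11, a = ⌊(11 + 11)/11⌋ = 2; p/q = (2·11 + 1)/(2·1 + 0) = 23/2; p² − 132·q² = 529 − 528 = 1.
  The first convergent with p² − 132·q² = 1 gives the fundamental solution (x₁, y₁) = (23, 2).
Step 2: Apply the recurrence (x_{n+1}, y_{n+1}) = (x₁x_n + 132y₁y_n, x₁y_n + y₁x_n) repeatedly.
  From (x_1, y_1) = (23, 2): x_2 = 23·23 + 132·2·2 = 1057; y_2 = 23·2 + 2·23 = 92.
  From (x_2, y_2) = (1057, 92): x_3 = 23·1057 + 132·2·92 = 48599; y_3 = 23·92 + 2·1057 = 4230.
  From (x_3, y_3) = (48599, 4230): x_4 = 23·48599 + 132·2·4230 = 2234497; y_4 = 23·4230 + 2·48599 = 194488.
  From (x_4, y_4) = (2234497, 194488): x_5 = 23·2234497 + 132·2·194488 = 102738263; y_5 = 23·194488 + 2·2234497 = 8942218.
Step 3: Verify x_5² - 132·y_5² = 10555150684257169 - 10555150684257168 = 1 (should be 1). ✓

(x_1, y_1) = (23, 2); (x_5, y_5) = (102738263, 8942218).


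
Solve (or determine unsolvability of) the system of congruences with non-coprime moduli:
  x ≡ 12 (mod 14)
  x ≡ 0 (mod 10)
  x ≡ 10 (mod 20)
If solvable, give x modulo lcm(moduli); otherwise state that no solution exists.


Moduli 14, 10, 20 are not pairwise coprime, so CRT works modulo lcm(m_i) when all pairwise compatibility conditions hold.
Pairwise compatibility: gcd(m_i, m_j) must divide a_i - a_j for every pair.
Merge one congruence at a time:
  Start: x ≡ 12 (mod 14).
  Combine with x ≡ 0 (mod 10): gcd(14, 10) = 2; 0 - 12 = -12, which IS divisible by 2, so compatible.
    Write x = 12 + 14·t and substitute into x ≡ 0 (mod 10): 14·t ≡ 0 − 12 = -12 (mod 10).
    Divide the congruence (and modulus) by g = 2: 7·t ≡ -6 (mod 5).
    Reduce coefficients mod 5: 2·t ≡ 4 (mod 5).
    The inverse of 2 mod 5 is 3 (since 2·3 = 6 = 1·5 + 1), so t ≡ 3·4 = 12 ≡ 2 (mod 5).
    Then x = 12 + 14·2 = 40, valid modulo lcm(14, 10) = 70: x ≡ 40 (mod 70).
  Combine with x ≡ 10 (mod 20): gcd(70, 20) = 10; 10 - 40 = -30, which IS divisible by 10, so compatible.
    Write x = 40 + 70·t and substitute into x ≡ 10 (mod 20): 70·t ≡ 10 − 40 = -30 (mod 20).
    Divide the congruence (and modulus) by g = 10: 7·t ≡ -3 (mod 2).
    Reduce coefficients mod 2: 1·t ≡ 1 (mod 2).
    So t ≡ 1 (mod 2).
    Then x = 40 + 70·1 = 110, valid modulo lcm(70, 20) = 140: x ≡ 110 (mod 140).
Verify: 110 mod 14 = 12, 110 mod 10 = 0, 110 mod 20 = 10.

x ≡ 110 (mod 140).


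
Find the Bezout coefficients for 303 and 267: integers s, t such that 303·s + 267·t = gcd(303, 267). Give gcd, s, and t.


Euclidean algorithm on (303, 267) — divide until remainder is 0:
  303 = 1 · 267 + 36
  267 = 7 · 36 + 15
  36 = 2 · 15 + 6
  15 = 2 · 6 + 3
  6 = 2 · 3 + 0
gcd(303, 267) = 3.
Track Bezout coefficients alongside the remainders: start with r₀ = 303 = a·1 + b·0 (s = 1, t = 0) and r₁ = 267 = a·0 + b·1 (s = 0, t = 1); each new remainder r_{k+1} = r_{k-1} − q_k·r_k inherits s_{k+1} = s_{k-1} − q_k·s_k, t_{k+1} = t_{k-1} − q_k·t_k, so r_k = a·s_k + b·t_k at every step:
  q = 1: r = 36, s = 1 − 1·0 = 1, t = 0 − 1·1 = -1  (check: 303·1 + 267·(-1) = 36)
  q = 7: r = 15, s = 0 − 7·1 = -7, t = 1 − 7·(-1) = 8  (check: 303·(-7) + 267·8 = 15)
  q = 2: r = 6, s = 1 − 2·(-7) = 15, t = -1 − 2·8 = -17  (check: 303·15 + 267·(-17) = 6)
  q = 2: r = 3, s = -7 − 2·15 = -37, t = 8 − 2·(-17) = 42  (check: 303·(-37) + 267·42 = 3)
The row with r = 3 (the gcd) gives the Bezout coefficients s = -37, t = 42.
Result: 303 · (-37) + 267 · (42) = 3.

gcd(303, 267) = 3; s = -37, t = 42 (check: 303·(-37) + 267·42 = 3).


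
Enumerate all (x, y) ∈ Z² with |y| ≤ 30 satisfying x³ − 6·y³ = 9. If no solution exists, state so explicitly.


The equation is x³ - 6y³ = 9. For fixed y, x³ = 6·y³ + 9, so a solution requires the RHS to be a perfect cube.
Strategy: iterate y from -30 to 30, compute RHS = 6·y³ + 9, and check whether it is a (positive or negative) perfect cube.
Check small values of y:
  y = 0: RHS = 9 is not a perfect cube.
  y = 1: RHS = 15 is not a perfect cube.
  y = -1: RHS = 3 is not a perfect cube.
  y = 2: RHS = 57 is not a perfect cube.
  y = -2: RHS = -39 is not a perfect cube.
  y = 3: RHS = 171 is not a perfect cube.
  y = -3: RHS = -153 is not a perfect cube.
Continuing the search up to |y| = 30 finds no solutions either.
No (x, y) in the scanned range satisfies the equation.

No integer solutions with |y| ≤ 30.


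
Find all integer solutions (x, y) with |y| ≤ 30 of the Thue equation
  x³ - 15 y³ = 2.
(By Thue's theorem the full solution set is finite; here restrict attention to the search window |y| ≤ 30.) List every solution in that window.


The equation is x³ - 15y³ = 2. For fixed y, x³ = 15·y³ + 2, so a solution requires the RHS to be a perfect cube.
Strategy: iterate y from -30 to 30, compute RHS = 15·y³ + 2, and check whether it is a (positive or negative) perfect cube.
Check small values of y:
  y = 0: RHS = 2 is not a perfect cube.
  y = 1: RHS = 17 is not a perfect cube.
  y = -1: RHS = -13 is not a perfect cube.
  y = 2: RHS = 122 is not a perfect cube.
  y = -2: RHS = -118 is not a perfect cube.
  y = 3: RHS = 407 is not a perfect cube.
  y = -3: RHS = -403 is not a perfect cube.
Continuing the search up to |y| = 30 finds no solutions either.
No (x, y) in the scanned range satisfies the equation.

No integer solutions with |y| ≤ 30.


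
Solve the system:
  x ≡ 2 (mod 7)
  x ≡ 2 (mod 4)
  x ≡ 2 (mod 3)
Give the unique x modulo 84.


Moduli 7, 4, 3 are pairwise coprime; by CRT there is a unique solution modulo M = 7 · 4 · 3 = 84.
Solve pairwise, accumulating the modulus:
  Start with x ≡ 2 (mod 7).
  Combine with x ≡ 2 (mod 4): since gcd(7, 4) = 1, we get a unique residue mod 28.
    Write x = 2 + 7·t and substitute into x ≡ 2 (mod 4): 7·t ≡ 2 − 2 = 0 (mod 4).
    Reduce coefficients mod 4: 3·t ≡ 0 (mod 4).
    The inverse of 3 mod 4 is 3 (since 3·3 = 9 = 2·4 + 1), so t ≡ 3·0 = 0 ≡ 0 (mod 4).
    Then x = 2 + 7·0 = 2, valid modulo lcm(7, 4) = 28: x ≡ 2 (mod 28).
  Combine with x ≡ 2 (mod 3): since gcd(28, 3) = 1, we get a unique residue mod 84.
    Write x = 2 + 28·t and substitute into x ≡ 2 (mod 3): 28·t ≡ 2 − 2 = 0 (mod 3).
    Reduce coefficients mod 3: 1·t ≡ 0 (mod 3).
    So t ≡ 0 (mod 3).
    Then x = 2 + 28·0 = 2, valid modulo lcm(28, 3) = 84: x ≡ 2 (mod 84).
Verify: 2 mod 7 = 2 ✓, 2 mod 4 = 2 ✓, 2 mod 3 = 2 ✓.

x ≡ 2 (mod 84).


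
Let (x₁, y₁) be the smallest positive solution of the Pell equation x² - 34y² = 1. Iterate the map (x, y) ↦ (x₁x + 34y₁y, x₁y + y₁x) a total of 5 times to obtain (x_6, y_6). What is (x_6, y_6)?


Step 1: Find the fundamental solution (x₁, y₁) of x² - 34y² = 1.
  Expand √34 as a continued fraction. a₀ = ⌊√34⌋ = 5; iterate m_{k+1} = d_k·a_k − m_k, d_{k+1} = (34 − m_{k+1}²)/d_k, a_{k+1} = ⌊(a₀ + m_{k+1})/d_{k+1}⌋ (starting m₀ = 0, d₀ = 1), with convergents p_k = a_k·p_{k-1} + p_{k-2}, q_k = a_k·q_{k-1} + q_{k-2} (p₋₁ = 1, q₋₁ = 0):
  k = 0: a₀ = 5; p₀/q₀ = 5/1; p₀² − 34·q₀² = 25 − 34 = -9.
  k = 1: m = 5, d = 9, a = ⌊(5 + 5)/9⌋ = 1; p/q = (1·5 + 1)/(1·1 + 0) = 6/1; p² − 34·q² = 36 − 34 = 2.
  k = 2: m = 4, d = 2, a = ⌊(5 + 4)/2⌋ = 4; p/q = (4·6 + 5)/(4·1 + 1) = 29/5; p² − 34·q² = 841 − 850 = -9.
  k = 3: m = 4, d = 9, a = ⌊(5 + 4)/9⌋ = 1; p/q = (1·29 + 6)/(1·5 + 1) = 35/6; p² − 34·q² = 1225 − 1224 = 1.
  The first convergent with p² − 34·q² = 1 gives the fundamental solution (x₁, y₁) = (35, 6).
Step 2: Apply the recurrence (x_{n+1}, y_{n+1}) = (x₁x_n + 34y₁y_n, x₁y_n + y₁x_n) repeatedly.
  From (x_1, y_1) = (35, 6): x_2 = 35·35 + 34·6·6 = 2449; y_2 = 35·6 + 6·35 = 420.
  From (x_2, y_2) = (2449, 420): x_3 = 35·2449 + 34·6·420 = 171395; y_3 = 35·420 + 6·2449 = 29394.
  From (x_3, y_3) = (171395, 29394): x_4 = 35·171395 + 34·6·29394 = 11995201; y_4 = 35·29394 + 6·171395 = 2057160.
  From (x_4, y_4) = (11995201, 2057160): x_5 = 35·11995201 + 34·6·2057160 = 839492675; y_5 = 35·2057160 + 6·11995201 = 143971806.
  From (x_5, y_5) = (839492675, 143971806): x_6 = 35·839492675 + 34·6·143971806 = 58752492049; y_6 = 35·143971806 + 6·839492675 = 10075969260.
Step 3: Verify x_6² - 34·y_6² = 3451855321967808218401 - 3451855321967808218400 = 1 (should be 1). ✓

(x_1, y_1) = (35, 6); (x_6, y_6) = (58752492049, 10075969260).


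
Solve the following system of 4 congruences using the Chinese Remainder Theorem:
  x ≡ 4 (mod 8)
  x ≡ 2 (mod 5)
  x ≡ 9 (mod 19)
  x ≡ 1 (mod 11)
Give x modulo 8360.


Product of moduli M = 8 · 5 · 19 · 11 = 8360.
Merge one congruence at a time:
  Start: x ≡ 4 (mod 8).
  Combine with x ≡ 2 (mod 5); new modulus lcm = 40.
    Write x = 4 + 8·t and substitute into x ≡ 2 (mod 5): 8·t ≡ 2 − 4 = -2 (mod 5).
    Reduce coefficients mod 5: 3·t ≡ 3 (mod 5).
    The inverse of 3 mod 5 is 2 (since 3·2 = 6 = 1·5 + 1), so t ≡ 2·3 = 6 ≡ 1 (mod 5).
    Then x = 4 + 8·1 = 12, valid modulo lcm(8, 5) = 40: x ≡ 12 (mod 40).
  Combine with x ≡ 9 (mod 19); new modulus lcm = 760.
    Write x = 12 + 40·t and substitute into x ≡ 9 (mod 19): 40·t ≡ 9 − 12 = -3 (mod 19).
    Reduce coefficients mod 19: 2·t ≡ 16 (mod 19).
    The inverse of 2 mod 19 is 10 (since 2·10 = 20 = 1·19 + 1), so t ≡ 10·16 = 160 ≡ 8 (mod 19).
    Then x = 12 + 40·8 = 332, valid modulo lcm(40, 19) = 760: x ≡ 332 (mod 760).
  Combine with x ≡ 1 (mod 11); new modulus lcm = 8360.
    Write x = 332 + 760·t and substitute into x ≡ 1 (mod 11): 760·t ≡ 1 − 332 = -331 (mod 11).
    Reduce coefficients mod 11: 1·t ≡ 10 (mod 11).
    So t ≡ 10 (mod 11).
    Then x = 332 + 760·10 = 7932, valid modulo lcm(760, 11) = 8360: x ≡ 7932 (mod 8360).
Verify against each original: 7932 mod 8 = 4, 7932 mod 5 = 2, 7932 mod 19 = 9, 7932 mod 11 = 1.

x ≡ 7932 (mod 8360).


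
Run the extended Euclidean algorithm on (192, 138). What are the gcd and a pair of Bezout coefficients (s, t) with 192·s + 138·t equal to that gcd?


Euclidean algorithm on (192, 138) — divide until remainder is 0:
  192 = 1 · 138 + 54
  138 = 2 · 54 + 30
  54 = 1 · 30 + 24
  30 = 1 · 24 + 6
  24 = 4 · 6 + 0
gcd(192, 138) = 6.
Track Bezout coefficients alongside the remainders: start with r₀ = 192 = a·1 + b·0 (s = 1, t = 0) and r₁ = 138 = a·0 + b·1 (s = 0, t = 1); each new remainder r_{k+1} = r_{k-1} − q_k·r_k inherits s_{k+1} = s_{k-1} − q_k·s_k, t_{k+1} = t_{k-1} − q_k·t_k, so r_k = a·s_k + b·t_k at every step:
  q = 1: r = 54, s = 1 − 1·0 = 1, t = 0 − 1·1 = -1  (check: 192·1 + 138·(-1) = 54)
  q = 2: r = 30, s = 0 − 2·1 = -2, t = 1 − 2·(-1) = 3  (check: 192·(-2) + 138·3 = 30)
  q = 1: r = 24, s = 1 − 1·(-2) = 3, t = -1 − 1·3 = -4  (check: 192·3 + 138·(-4) = 24)
  q = 1: r = 6, s = -2 − 1·3 = -5, t = 3 − 1·(-4) = 7  (check: 192·(-5) + 138·7 = 6)
The row with r = 6 (the gcd) gives the Bezout coefficients s = -5, t = 7.
Result: 192 · (-5) + 138 · (7) = 6.

gcd(192, 138) = 6; s = -5, t = 7 (check: 192·(-5) + 138·7 = 6).


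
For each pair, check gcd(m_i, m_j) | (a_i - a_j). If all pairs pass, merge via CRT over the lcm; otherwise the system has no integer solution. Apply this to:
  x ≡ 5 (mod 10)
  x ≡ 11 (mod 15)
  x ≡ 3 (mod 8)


Moduli 10, 15, 8 are not pairwise coprime, so CRT works modulo lcm(m_i) when all pairwise compatibility conditions hold.
Pairwise compatibility: gcd(m_i, m_j) must divide a_i - a_j for every pair.
Merge one congruence at a time:
  Start: x ≡ 5 (mod 10).
  Combine with x ≡ 11 (mod 15): gcd(10, 15) = 5, and 11 - 5 = 6 is NOT divisible by 5.
    ⇒ system is inconsistent (no integer solution).

No solution (the system is inconsistent).


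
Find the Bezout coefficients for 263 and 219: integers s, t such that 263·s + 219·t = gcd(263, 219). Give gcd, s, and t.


Euclidean algorithm on (263, 219) — divide until remainder is 0:
  263 = 1 · 219 + 44
  219 = 4 · 44 + 43
  44 = 1 · 43 + 1
  43 = 43 · 1 + 0
gcd(263, 219) = 1.
Track Bezout coefficients alongside the remainders: start with r₀ = 263 = a·1 + b·0 (s = 1, t = 0) and r₁ = 219 = a·0 + b·1 (s = 0, t = 1); each new remainder r_{k+1} = r_{k-1} − q_k·r_k inherits s_{k+1} = s_{k-1} − q_k·s_k, t_{k+1} = t_{k-1} − q_k·t_k, so r_k = a·s_k + b·t_k at every step:
  q = 1: r = 44, s = 1 − 1·0 = 1, t = 0 − 1·1 = -1  (check: 263·1 + 219·(-1) = 44)
  q = 4: r = 43, s = 0 − 4·1 = -4, t = 1 − 4·(-1) = 5  (check: 263·(-4) + 219·5 = 43)
  q = 1: r = 1, s = 1 − 1·(-4) = 5, t = -1 − 1·5 = -6  (check: 263·5 + 219·(-6) = 1)
The row with r = 1 (the gcd) gives the Bezout coefficients s = 5, t = -6.
Result: 263 · (5) + 219 · (-6) = 1.

gcd(263, 219) = 1; s = 5, t = -6 (check: 263·5 + 219·(-6) = 1).


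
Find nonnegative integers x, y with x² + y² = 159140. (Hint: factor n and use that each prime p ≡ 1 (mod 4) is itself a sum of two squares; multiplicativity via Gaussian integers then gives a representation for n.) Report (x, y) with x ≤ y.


Step 1: Factor n = 159140 = 2^2 · 5 · 73 · 109.
Step 2: Check the mod-4 condition on each prime factor: 2 = 2 (special); 5 ≡ 1 (mod 4), exponent 1; 73 ≡ 1 (mod 4), exponent 1; 109 ≡ 1 (mod 4), exponent 1.
All primes ≡ 3 (mod 4) appear to even exponent (or don't appear), so by the two-squares theorem n IS expressible as a sum of two squares.
Step 3: Build a representation. Group n = k² · m with k = 2 and m = 5 · 73 · 109 = 39785 (a product of primes ≡ 1 (mod 4)); a representation of m scales to one of n via (k·x)² + (k·y)² = k²(x² + y²). Each prime p ≡ 1 (mod 4) is itself a sum of two squares; find a² by testing p − a² for a perfect square:
  5: 5 − 1² = 4 = 2² ⇒ 5 = 1² + 2².
  73: 73 − 1² = 72, 73 − 2² = 69, 73 − 3² = 64 = 8² ⇒ 73 = 3² + 8².
  109: 109 − 1² = 108, 109 − 2² = 105, 109 − 3² = 100 = 10² ⇒ 109 = 3² + 10².
  Combine using the Brahmagupta–Fibonacci identity (a² + b²)(c² + d²) = (ac − bd)² + (ad + bc)² = (ac + bd)² + (ad − bc)²:
  5 · 73 = 365: from (1² + 2²)(3² + 8²), take (1·3 − 2·8, 1·8 + 2·3) = (3 − 16, 8 + 6) = (-13, 14); dropping signs (only squares matter) gives (13, 14); check 13² + 14² = 169 + 196 = 365 ✓.
  365 · 109 = 39785: from (13² + 14²)(3² + 10²), take (13·3 − 14·10, 13·10 + 14·3) = (39 − 140, 130 + 42) = (-101, 172); dropping signs (only squares matter) gives (101, 172); check 101² + 172² = 10201 + 29584 = 39785 ✓.
  Scale by k = 2: (2·101, 2·172) = (202, 344).
Step 4: Order so x ≤ y and verify: 202² + 344² = 40804 + 118336 = 159140 = n. ✓

n = 159140 = 202² + 344² (one valid representation with x ≤ y).


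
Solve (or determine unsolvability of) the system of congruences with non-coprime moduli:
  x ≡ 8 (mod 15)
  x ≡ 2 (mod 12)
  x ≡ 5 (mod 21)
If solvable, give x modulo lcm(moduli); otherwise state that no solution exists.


Moduli 15, 12, 21 are not pairwise coprime, so CRT works modulo lcm(m_i) when all pairwise compatibility conditions hold.
Pairwise compatibility: gcd(m_i, m_j) must divide a_i - a_j for every pair.
Merge one congruence at a time:
  Start: x ≡ 8 (mod 15).
  Combine with x ≡ 2 (mod 12): gcd(15, 12) = 3; 2 - 8 = -6, which IS divisible by 3, so compatible.
    Write x = 8 + 15·t and substitute into x ≡ 2 (mod 12): 15·t ≡ 2 − 8 = -6 (mod 12).
    Divide the congruence (and modulus) by g = 3: 5·t ≡ -2 (mod 4).
    Reduce coefficients mod 4: 1·t ≡ 2 (mod 4).
    So t ≡ 2 (mod 4).
    Then x = 8 + 15·2 = 38, valid modulo lcm(15, 12) = 60: x ≡ 38 (mod 60).
  Combine with x ≡ 5 (mod 21): gcd(60, 21) = 3; 5 - 38 = -33, which IS divisible by 3, so compatible.
    Write x = 38 + 60·t and substitute into x ≡ 5 (mod 21): 60·t ≡ 5 − 38 = -33 (mod 21).
    Divide the congruence (and modulus) by g = 3: 20·t ≡ -11 (mod 7).
    Reduce coefficients mod 7: 6·t ≡ 3 (mod 7).
    The inverse of 6 mod 7 is 6 (since 6·6 = 36 = 5·7 + 1), so t ≡ 6·3 = 18 ≡ 4 (mod 7).
    Then x = 38 + 60·4 = 278, valid modulo lcm(60, 21) = 420: x ≡ 278 (mod 420).
Verify: 278 mod 15 = 8, 278 mod 12 = 2, 278 mod 21 = 5.

x ≡ 278 (mod 420).


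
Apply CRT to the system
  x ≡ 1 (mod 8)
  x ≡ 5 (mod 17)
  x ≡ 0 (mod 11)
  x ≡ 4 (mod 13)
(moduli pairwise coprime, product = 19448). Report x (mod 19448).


Product of moduli M = 8 · 17 · 11 · 13 = 19448.
Merge one congruence at a time:
  Start: x ≡ 1 (mod 8).
  Combine with x ≡ 5 (mod 17); new modulus lcm = 136.
    Write x = 1 + 8·t and substitute into x ≡ 5 (mod 17): 8·t ≡ 5 − 1 = 4 (mod 17).
    The inverse of 8 mod 17 is 15 (since 8·15 = 120 = 7·17 + 1), so t ≡ 15·4 = 60 ≡ 9 (mod 17).
    Then x = 1 + 8·9 = 73, valid modulo lcm(8, 17) = 136: x ≡ 73 (mod 136).
  Combine with x ≡ 0 (mod 11); new modulus lcm = 1496.
    Write x = 73 + 136·t and substitute into x ≡ 0 (mod 11): 136·t ≡ 0 − 73 = -73 (mod 11).
    Reduce coefficients mod 11: 4·t ≡ 4 (mod 11).
    The inverse of 4 mod 11 is 3 (since 4·3 = 12 = 1·11 + 1), so t ≡ 3·4 = 12 ≡ 1 (mod 11).
    Then x = 73 + 136·1 = 209, valid modulo lcm(136, 11) = 1496: x ≡ 209 (mod 1496).
  Combine with x ≡ 4 (mod 13); new modulus lcm = 19448.
    Write x = 209 + 1496·t and substitute into x ≡ 4 (mod 13): 1496·t ≡ 4 − 209 = -205 (mod 13).
    Reduce coefficients mod 13: 1·t ≡ 3 (mod 13).
    So t ≡ 3 (mod 13).
    Then x = 209 + 1496·3 = 4697, valid modulo lcm(1496, 13) = 19448: x ≡ 4697 (mod 19448).
Verify against each original: 4697 mod 8 = 1, 4697 mod 17 = 5, 4697 mod 11 = 0, 4697 mod 13 = 4.

x ≡ 4697 (mod 19448).


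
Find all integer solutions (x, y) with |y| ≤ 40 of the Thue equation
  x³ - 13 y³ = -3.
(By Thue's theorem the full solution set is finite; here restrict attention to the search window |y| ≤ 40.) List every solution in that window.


The equation is x³ - 13y³ = -3. For fixed y, x³ = 13·y³ − 3, so a solution requires the RHS to be a perfect cube.
Strategy: iterate y from -40 to 40, compute RHS = 13·y³ − 3, and check whether it is a (positive or negative) perfect cube.
Check small values of y:
  y = 0: RHS = -3 is not a perfect cube.
  y = 1: RHS = 10 is not a perfect cube.
  y = -1: RHS = -16 is not a perfect cube.
  y = 2: RHS = 101 is not a perfect cube.
  y = -2: RHS = -107 is not a perfect cube.
  y = 3: RHS = 348 is not a perfect cube.
  y = -3: RHS = -354 is not a perfect cube.
Continuing the search up to |y| = 40 finds no solutions either.
No (x, y) in the scanned range satisfies the equation.

No integer solutions with |y| ≤ 40.


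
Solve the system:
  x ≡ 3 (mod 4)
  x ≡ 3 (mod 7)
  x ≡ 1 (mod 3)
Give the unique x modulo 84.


Moduli 4, 7, 3 are pairwise coprime; by CRT there is a unique solution modulo M = 4 · 7 · 3 = 84.
Solve pairwise, accumulating the modulus:
  Start with x ≡ 3 (mod 4).
  Combine with x ≡ 3 (mod 7): since gcd(4, 7) = 1, we get a unique residue mod 28.
    Write x = 3 + 4·t and substitute into x ≡ 3 (mod 7): 4·t ≡ 3 − 3 = 0 (mod 7).
    The inverse of 4 mod 7 is 2 (since 4·2 = 8 = 1·7 + 1), so t ≡ 2·0 = 0 ≡ 0 (mod 7).
    Then x = 3 + 4·0 = 3, valid modulo lcm(4, 7) = 28: x ≡ 3 (mod 28).
  Combine with x ≡ 1 (mod 3): since gcd(28, 3) = 1, we get a unique residue mod 84.
    Write x = 3 + 28·t and substitute into x ≡ 1 (mod 3): 28·t ≡ 1 − 3 = -2 (mod 3).
    Reduce coefficients mod 3: 1·t ≡ 1 (mod 3).
    So t ≡ 1 (mod 3).
    Then x = 3 + 28·1 = 31, valid modulo lcm(28, 3) = 84: x ≡ 31 (mod 84).
Verify: 31 mod 4 = 3 ✓, 31 mod 7 = 3 ✓, 31 mod 3 = 1 ✓.

x ≡ 31 (mod 84).


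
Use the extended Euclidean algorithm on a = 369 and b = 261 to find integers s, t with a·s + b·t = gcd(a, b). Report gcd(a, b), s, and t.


Euclidean algorithm on (369, 261) — divide until remainder is 0:
  369 = 1 · 261 + 108
  261 = 2 · 108 + 45
  108 = 2 · 45 + 18
  45 = 2 · 18 + 9
  18 = 2 · 9 + 0
gcd(369, 261) = 9.
Track Bezout coefficients alongside the remainders: start with r₀ = 369 = a·1 + b·0 (s = 1, t = 0) and r₁ = 261 = a·0 + b·1 (s = 0, t = 1); each new remainder r_{k+1} = r_{k-1} − q_k·r_k inherits s_{k+1} = s_{k-1} − q_k·s_k, t_{k+1} = t_{k-1} − q_k·t_k, so r_k = a·s_k + b·t_k at every step:
  q = 1: r = 108, s = 1 − 1·0 = 1, t = 0 − 1·1 = -1  (check: 369·1 + 261·(-1) = 108)
  q = 2: r = 45, s = 0 − 2·1 = -2, t = 1 − 2·(-1) = 3  (check: 369·(-2) + 261·3 = 45)
  q = 2: r = 18, s = 1 − 2·(-2) = 5, t = -1 − 2·3 = -7  (check: 369·5 + 261·(-7) = 18)
  q = 2: r = 9, s = -2 − 2·5 = -12, t = 3 − 2·(-7) = 17  (check: 369·(-12) + 261·17 = 9)
The row with r = 9 (the gcd) gives the Bezout coefficients s = -12, t = 17.
Result: 369 · (-12) + 261 · (17) = 9.

gcd(369, 261) = 9; s = -12, t = 17 (check: 369·(-12) + 261·17 = 9).


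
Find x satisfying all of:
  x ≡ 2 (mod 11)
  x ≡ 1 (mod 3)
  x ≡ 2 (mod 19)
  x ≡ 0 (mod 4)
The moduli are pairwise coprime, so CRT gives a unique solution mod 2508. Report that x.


Product of moduli M = 11 · 3 · 19 · 4 = 2508.
Merge one congruence at a time:
  Start: x ≡ 2 (mod 11).
  Combine with x ≡ 1 (mod 3); new modulus lcm = 33.
    Write x = 2 + 11·t and substitute into x ≡ 1 (mod 3): 11·t ≡ 1 − 2 = -1 (mod 3).
    Reduce coefficients mod 3: 2·t ≡ 2 (mod 3).
    The inverse of 2 mod 3 is 2 (since 2·2 = 4 = 1·3 + 1), so t ≡ 2·2 = 4 ≡ 1 (mod 3).
    Then x = 2 + 11·1 = 13, valid modulo lcm(11, 3) = 33: x ≡ 13 (mod 33).
  Combine with x ≡ 2 (mod 19); new modulus lcm = 627.
    Write x = 13 + 33·t and substitute into x ≡ 2 (mod 19): 33·t ≡ 2 − 13 = -11 (mod 19).
    Reduce coefficients mod 19: 14·t ≡ 8 (mod 19).
    The inverse of 14 mod 19 is 15 (since 14·15 = 210 = 11·19 + 1), so t ≡ 15·8 = 120 ≡ 6 (mod 19).
    Then x = 13 + 33·6 = 211, valid modulo lcm(33, 19) = 627: x ≡ 211 (mod 627).
  Combine with x ≡ 0 (mod 4); new modulus lcm = 2508.
    Write x = 211 + 627·t and substitute into x ≡ 0 (mod 4): 627·t ≡ 0 − 211 = -211 (mod 4).
    Reduce coefficients mod 4: 3·t ≡ 1 (mod 4).
    The inverse of 3 mod 4 is 3 (since 3·3 = 9 = 2·4 + 1), so t ≡ 3·1 = 3 ≡ 3 (mod 4).
    Then x = 211 + 627·3 = 2092, valid modulo lcm(627, 4) = 2508: x ≡ 2092 (mod 2508).
Verify against each original: 2092 mod 11 = 2, 2092 mod 3 = 1, 2092 mod 19 = 2, 2092 mod 4 = 0.

x ≡ 2092 (mod 2508).


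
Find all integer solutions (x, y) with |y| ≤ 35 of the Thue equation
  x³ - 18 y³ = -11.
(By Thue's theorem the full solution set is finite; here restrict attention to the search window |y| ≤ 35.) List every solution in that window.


The equation is x³ - 18y³ = -11. For fixed y, x³ = 18·y³ − 11, so a solution requires the RHS to be a perfect cube.
Strategy: iterate y from -35 to 35, compute RHS = 18·y³ − 11, and check whether it is a (positive or negative) perfect cube.
Check small values of y:
  y = 0: RHS = -11 is not a perfect cube.
  y = 1: RHS = 7 is not a perfect cube.
  y = -1: RHS = -29 is not a perfect cube.
  y = 2: RHS = 133 is not a perfect cube.
  y = -2: RHS = -155 is not a perfect cube.
  y = 3: RHS = 475 is not a perfect cube.
  y = -3: RHS = -497 is not a perfect cube.
Continuing the search up to |y| = 35 finds no solutions either.
No (x, y) in the scanned range satisfies the equation.

No integer solutions with |y| ≤ 35.


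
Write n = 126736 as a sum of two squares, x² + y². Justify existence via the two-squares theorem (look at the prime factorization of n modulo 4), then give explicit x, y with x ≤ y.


Step 1: Factor n = 126736 = 2^4 · 89^2.
Step 2: Check the mod-4 condition on each prime factor: 2 = 2 (special); 89 ≡ 1 (mod 4), exponent 2.
All primes ≡ 3 (mod 4) appear to even exponent (or don't appear), so by the two-squares theorem n IS expressible as a sum of two squares.
Step 3: Build a representation. Group n = k² · m with k = 4 and m = 89 · 89 = 7921 (a product of primes ≡ 1 (mod 4)); a representation of m scales to one of n via (k·x)² + (k·y)² = k²(x² + y²). Each prime p ≡ 1 (mod 4) is itself a sum of two squares; find a² by testing p − a² for a perfect square:
  89: 89 − 1² = 88, 89 − 2² = 85, 89 − 3² = 80, 89 − 4² = 73, 89 − 5² = 64 = 8² ⇒ 89 = 5² + 8².
  Combine using the Brahmagupta–Fibonacci identity (a² + b²)(c² + d²) = (ac − bd)² + (ad + bc)² = (ac + bd)² + (ad − bc)²:
  89 · 89 = 7921: from (5² + 8²)(5² + 8²), take (5·5 − 8·8, 5·8 + 8·5) = (25 − 64, 40 + 40) = (-39, 80); dropping signs (only squares matter) gives (39, 80); check 39² + 80² = 1521 + 6400 = 7921 ✓.
  Scale by k = 4: (4·39, 4·80) = (156, 320).
Step 4: Order so x ≤ y and verify: 156² + 320² = 24336 + 102400 = 126736 = n. ✓

n = 126736 = 156² + 320² (one valid representation with x ≤ y).
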